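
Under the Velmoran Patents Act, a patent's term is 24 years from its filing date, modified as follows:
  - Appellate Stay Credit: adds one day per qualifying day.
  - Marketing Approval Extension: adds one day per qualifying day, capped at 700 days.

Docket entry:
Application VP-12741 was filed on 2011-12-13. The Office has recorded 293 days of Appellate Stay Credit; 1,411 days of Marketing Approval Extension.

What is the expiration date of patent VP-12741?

Base term: filing date + 24 years → 13 December 2035.
Appellate Stay Credit: +293 days → 1 October 2036.
Marketing Approval Extension: 1411 days claimed exceeds the 700-day cap, so +700 days → 1 September 2038.

September 1, 2038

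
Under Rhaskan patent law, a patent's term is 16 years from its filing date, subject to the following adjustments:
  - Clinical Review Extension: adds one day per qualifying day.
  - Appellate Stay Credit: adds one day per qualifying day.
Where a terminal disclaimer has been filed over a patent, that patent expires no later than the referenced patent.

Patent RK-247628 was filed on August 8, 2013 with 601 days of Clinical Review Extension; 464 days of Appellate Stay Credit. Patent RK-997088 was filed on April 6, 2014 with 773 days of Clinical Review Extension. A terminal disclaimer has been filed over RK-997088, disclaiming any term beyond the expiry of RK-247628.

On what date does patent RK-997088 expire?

May 18, 2032

Natural term of RK-997088:
  Base: filing + 16 years → 6 April 2030.
  Clinical Review Extension: +773 days → 18 May 2032.
Expiry of referenced patent RK-247628:
  Base: filing + 16 years → 8 August 2029.
  Clinical Review Extension: +601 days → 1 April 2031.
  Appellate Stay Credit: +464 days → 8 July 2032.
Terminal disclaimer: RK-997088 expires on the earlier of 18 May 2032 and 8 July 2032.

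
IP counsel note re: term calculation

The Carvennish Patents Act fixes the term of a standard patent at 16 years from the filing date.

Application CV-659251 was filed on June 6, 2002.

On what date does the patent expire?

June 6, 2018

Filing date + 16 years → 6 June 2018.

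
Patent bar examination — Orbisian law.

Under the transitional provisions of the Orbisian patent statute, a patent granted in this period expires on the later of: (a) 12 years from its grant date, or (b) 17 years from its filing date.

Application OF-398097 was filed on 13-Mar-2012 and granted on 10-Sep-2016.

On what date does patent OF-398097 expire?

March 13, 2029

(a) grant + 12 years → 10 September 2028.
(b) filing + 17 years → 13 March 2029.
Later of the two: 13 March 2029.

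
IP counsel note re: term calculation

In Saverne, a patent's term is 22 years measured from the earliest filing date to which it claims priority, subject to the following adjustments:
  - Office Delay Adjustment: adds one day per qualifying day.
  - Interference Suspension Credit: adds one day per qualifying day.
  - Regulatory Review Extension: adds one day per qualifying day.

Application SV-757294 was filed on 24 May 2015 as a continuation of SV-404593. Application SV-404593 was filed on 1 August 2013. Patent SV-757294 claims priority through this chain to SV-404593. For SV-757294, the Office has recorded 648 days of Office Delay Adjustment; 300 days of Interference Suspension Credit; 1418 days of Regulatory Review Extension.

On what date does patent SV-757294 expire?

Earliest priority filing: 1 August 2013.
Base term: 1 August 2013 + 22 years → 1 August 2035.
Office Delay Adjustment: +648 days → 10 May 2037.
Interference Suspension Credit: +300 days → 6 March 2038.
Regulatory Review Extension: +1418 days → 22 January 2042.

January 22, 2042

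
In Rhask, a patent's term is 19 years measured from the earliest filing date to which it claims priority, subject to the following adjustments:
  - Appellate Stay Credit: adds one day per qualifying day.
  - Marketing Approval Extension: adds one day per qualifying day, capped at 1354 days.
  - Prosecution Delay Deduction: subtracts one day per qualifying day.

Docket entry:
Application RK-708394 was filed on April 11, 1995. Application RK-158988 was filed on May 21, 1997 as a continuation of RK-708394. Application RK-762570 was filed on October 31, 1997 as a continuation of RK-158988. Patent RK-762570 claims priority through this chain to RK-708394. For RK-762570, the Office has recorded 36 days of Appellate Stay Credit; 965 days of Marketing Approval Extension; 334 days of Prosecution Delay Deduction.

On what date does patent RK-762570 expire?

February 7, 2016

Earliest priority filing: 11 April 1995.
Base term: 11 April 1995 + 19 years → 11 April 2014.
Appellate Stay Credit: +36 days → 17 May 2014.
Marketing Approval Extension: 965 days (within the 1354-day cap) → +965 days → 6 January 2017.
Prosecution Delay Deduction: −334 days → 7 February 2016.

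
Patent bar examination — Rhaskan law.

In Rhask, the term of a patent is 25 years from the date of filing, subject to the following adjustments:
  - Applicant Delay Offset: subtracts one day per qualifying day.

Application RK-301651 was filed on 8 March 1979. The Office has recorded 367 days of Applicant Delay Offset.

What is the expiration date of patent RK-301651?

2003-03-07

Base term: filing date + 25 years → 8 March 2004.
Applicant Delay Offset: −367 days → 7 March 2003.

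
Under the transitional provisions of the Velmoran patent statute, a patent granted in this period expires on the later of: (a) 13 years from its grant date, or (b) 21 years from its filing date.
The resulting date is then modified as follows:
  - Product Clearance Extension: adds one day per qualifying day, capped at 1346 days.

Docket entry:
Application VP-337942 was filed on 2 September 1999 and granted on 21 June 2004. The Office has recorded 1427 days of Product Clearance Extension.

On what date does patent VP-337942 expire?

(a) grant + 13 years → 21 June 2017.
(b) filing + 21 years → 2 September 2020.
Later of the two: 2 September 2020.
Product Clearance Extension: 1427 days claimed exceeds the 1346-day cap, so +1346 days → 10 May 2024.

2024-05-10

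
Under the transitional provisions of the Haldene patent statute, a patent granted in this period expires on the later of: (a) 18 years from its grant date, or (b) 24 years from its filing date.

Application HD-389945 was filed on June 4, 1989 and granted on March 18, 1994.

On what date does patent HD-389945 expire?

(a) grant + 18 years → 18 March 2012.
(b) filing + 24 years → 4 June 2013.
Later of the two: 4 June 2013.

2013-06-04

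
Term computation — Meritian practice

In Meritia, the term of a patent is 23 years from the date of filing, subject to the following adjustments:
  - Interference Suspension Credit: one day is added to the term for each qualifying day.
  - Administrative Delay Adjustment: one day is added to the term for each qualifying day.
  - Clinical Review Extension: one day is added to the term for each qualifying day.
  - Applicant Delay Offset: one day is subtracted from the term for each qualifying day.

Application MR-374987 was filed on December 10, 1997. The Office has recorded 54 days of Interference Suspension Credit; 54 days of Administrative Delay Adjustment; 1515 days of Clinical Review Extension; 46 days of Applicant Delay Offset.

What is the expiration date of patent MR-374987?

Base term: filing date + 23 years → 10 December 2020.
Interference Suspension Credit: +54 days → 2 February 2021.
Administrative Delay Adjustment: +54 days → 28 March 2021.
Clinical Review Extension: +1515 days → 21 May 2025.
Applicant Delay Offset: −46 days → 5 April 2025.

April 5, 2025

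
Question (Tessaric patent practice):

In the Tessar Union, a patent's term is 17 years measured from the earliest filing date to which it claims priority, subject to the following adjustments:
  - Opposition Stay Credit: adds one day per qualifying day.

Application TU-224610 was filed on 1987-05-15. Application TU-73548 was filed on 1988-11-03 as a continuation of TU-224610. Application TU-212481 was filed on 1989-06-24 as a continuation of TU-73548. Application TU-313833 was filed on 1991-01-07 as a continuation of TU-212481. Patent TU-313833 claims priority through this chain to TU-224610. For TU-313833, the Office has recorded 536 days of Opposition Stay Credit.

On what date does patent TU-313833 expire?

2005-11-02

Earliest priority filing: 15 May 1987.
Base term: 15 May 1987 + 17 years → 15 May 2004.
Opposition Stay Credit: +536 days → 2 November 2005.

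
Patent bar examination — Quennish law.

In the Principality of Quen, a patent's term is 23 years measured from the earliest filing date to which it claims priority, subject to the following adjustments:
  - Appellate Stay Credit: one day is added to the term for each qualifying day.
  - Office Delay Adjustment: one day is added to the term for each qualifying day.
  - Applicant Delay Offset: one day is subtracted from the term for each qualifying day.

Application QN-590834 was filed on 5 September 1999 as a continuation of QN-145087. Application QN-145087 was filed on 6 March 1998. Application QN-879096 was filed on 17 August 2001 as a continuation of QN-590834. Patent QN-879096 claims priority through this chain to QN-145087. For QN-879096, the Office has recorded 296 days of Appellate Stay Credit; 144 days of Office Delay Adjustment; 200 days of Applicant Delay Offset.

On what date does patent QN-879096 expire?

2021-11-01

Earliest priority filing: 6 March 1998.
Base term: 6 March 1998 + 23 years → 6 March 2021.
Appellate Stay Credit: +296 days → 27 December 2021.
Office Delay Adjustment: +144 days → 20 May 2022.
Applicant Delay Offset: −200 days → 1 November 2021.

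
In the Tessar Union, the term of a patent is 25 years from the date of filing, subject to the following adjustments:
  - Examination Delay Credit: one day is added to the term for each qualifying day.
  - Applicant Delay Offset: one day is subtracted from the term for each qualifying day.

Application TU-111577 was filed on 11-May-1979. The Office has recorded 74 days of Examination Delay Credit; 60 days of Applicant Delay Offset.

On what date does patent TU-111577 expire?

2004-05-25

Base term: filing date + 25 years → 11 May 2004.
Examination Delay Credit: +74 days → 24 July 2004.
Applicant Delay Offset: −60 days → 25 May 2004.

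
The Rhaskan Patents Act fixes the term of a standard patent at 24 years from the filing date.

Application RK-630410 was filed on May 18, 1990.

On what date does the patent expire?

Filing date + 24 years → 18 May 2014.

2014-05-18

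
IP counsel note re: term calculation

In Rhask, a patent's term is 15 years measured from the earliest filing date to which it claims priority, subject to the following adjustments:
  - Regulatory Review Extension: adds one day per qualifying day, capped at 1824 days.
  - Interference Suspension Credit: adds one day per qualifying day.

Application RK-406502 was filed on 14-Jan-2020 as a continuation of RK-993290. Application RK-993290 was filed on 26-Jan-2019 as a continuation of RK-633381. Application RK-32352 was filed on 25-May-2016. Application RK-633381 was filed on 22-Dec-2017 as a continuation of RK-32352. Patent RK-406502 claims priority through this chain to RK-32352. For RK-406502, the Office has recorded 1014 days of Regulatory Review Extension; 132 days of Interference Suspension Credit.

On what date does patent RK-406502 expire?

July 14, 2034

Earliest priority filing: 25 May 2016.
Base term: 25 May 2016 + 15 years → 25 May 2031.
Regulatory Review Extension: 1014 days (within the 1824-day cap) → +1014 days → 4 March 2034.
Interference Suspension Credit: +132 days → 14 July 2034.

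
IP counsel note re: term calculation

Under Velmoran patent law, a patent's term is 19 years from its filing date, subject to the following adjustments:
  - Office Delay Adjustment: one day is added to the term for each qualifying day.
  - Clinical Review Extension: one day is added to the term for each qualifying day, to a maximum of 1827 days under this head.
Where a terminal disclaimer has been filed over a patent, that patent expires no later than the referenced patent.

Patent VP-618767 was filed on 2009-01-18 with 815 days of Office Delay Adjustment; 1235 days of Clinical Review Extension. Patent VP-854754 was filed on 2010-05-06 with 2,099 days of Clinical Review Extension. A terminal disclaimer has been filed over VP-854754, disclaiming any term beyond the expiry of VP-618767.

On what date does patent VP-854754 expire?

Natural term of VP-854754:
  Base: filing + 19 years → 6 May 2029.
  Clinical Review Extension: 2099 days claimed exceeds the 1827-day cap, so +1827 days → 7 May 2034.
Expiry of referenced patent VP-618767:
  Base: filing + 19 years → 18 January 2028.
  Office Delay Adjustment: +815 days → 12 April 2030.
  Clinical Review Extension: 1235 days (within the 1827-day cap) → +1235 days → 29 August 2033.
Terminal disclaimer: VP-854754 expires on the earlier of 7 May 2034 and 29 August 2033.

August 29, 2033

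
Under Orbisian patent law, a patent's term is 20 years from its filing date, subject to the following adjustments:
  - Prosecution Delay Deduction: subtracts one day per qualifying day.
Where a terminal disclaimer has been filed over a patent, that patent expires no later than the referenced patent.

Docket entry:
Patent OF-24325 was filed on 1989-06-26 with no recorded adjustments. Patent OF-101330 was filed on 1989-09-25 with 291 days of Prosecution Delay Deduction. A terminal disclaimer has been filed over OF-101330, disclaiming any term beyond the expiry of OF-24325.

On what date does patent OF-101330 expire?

Natural term of OF-101330:
  Base: filing + 20 years → 25 September 2009.
  Prosecution Delay Deduction: −291 days → 8 December 2008.
Expiry of referenced patent OF-24325:
  Base: filing + 20 years → 26 June 2009.
Terminal disclaimer: OF-101330 expires on the earlier of 8 December 2008 and 26 June 2009.

2008-12-08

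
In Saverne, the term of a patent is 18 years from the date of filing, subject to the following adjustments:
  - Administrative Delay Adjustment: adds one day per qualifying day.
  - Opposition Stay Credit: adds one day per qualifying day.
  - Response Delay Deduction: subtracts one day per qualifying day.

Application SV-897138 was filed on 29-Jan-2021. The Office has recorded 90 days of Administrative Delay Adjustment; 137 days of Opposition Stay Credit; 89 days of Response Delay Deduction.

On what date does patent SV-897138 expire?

2039-06-16

Base term: filing date + 18 years → 29 January 2039.
Administrative Delay Adjustment: +90 days → 29 April 2039.
Opposition Stay Credit: +137 days → 13 September 2039.
Response Delay Deduction: −89 days → 16 June 2039.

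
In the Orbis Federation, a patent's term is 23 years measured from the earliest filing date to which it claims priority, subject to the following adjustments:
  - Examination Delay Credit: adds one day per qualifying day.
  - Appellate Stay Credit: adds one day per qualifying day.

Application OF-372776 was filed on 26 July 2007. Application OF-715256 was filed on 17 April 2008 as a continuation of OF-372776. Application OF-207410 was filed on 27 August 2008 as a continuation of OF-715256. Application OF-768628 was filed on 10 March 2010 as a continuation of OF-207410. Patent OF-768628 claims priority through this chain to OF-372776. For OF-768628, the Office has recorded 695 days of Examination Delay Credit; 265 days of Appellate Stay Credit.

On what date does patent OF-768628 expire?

Earliest priority filing: 26 July 2007.
Base term: 26 July 2007 + 23 years → 26 July 2030.
Examination Delay Credit: +695 days → 20 June 2032.
Appellate Stay Credit: +265 days → 12 March 2033.

March 12, 2033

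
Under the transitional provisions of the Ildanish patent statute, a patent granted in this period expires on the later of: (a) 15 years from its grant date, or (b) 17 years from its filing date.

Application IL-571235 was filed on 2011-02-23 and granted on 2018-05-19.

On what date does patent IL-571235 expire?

(a) grant + 15 years → 19 May 2033.
(b) filing + 17 years → 23 February 2028.
Later of the two: 19 May 2033.

2033-05-19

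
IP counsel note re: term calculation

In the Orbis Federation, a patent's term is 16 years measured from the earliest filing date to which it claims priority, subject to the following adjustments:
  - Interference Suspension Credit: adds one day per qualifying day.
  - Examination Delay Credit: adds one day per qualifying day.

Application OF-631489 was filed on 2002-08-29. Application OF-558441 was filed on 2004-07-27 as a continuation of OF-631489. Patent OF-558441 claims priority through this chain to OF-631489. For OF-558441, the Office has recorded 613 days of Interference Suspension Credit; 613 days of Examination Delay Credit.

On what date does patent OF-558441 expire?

2022-01-06

Earliest priority filing: 29 August 2002.
Base term: 29 August 2002 + 16 years → 29 August 2018.
Interference Suspension Credit: +613 days → 3 May 2020.
Examination Delay Credit: +613 days → 6 January 2022.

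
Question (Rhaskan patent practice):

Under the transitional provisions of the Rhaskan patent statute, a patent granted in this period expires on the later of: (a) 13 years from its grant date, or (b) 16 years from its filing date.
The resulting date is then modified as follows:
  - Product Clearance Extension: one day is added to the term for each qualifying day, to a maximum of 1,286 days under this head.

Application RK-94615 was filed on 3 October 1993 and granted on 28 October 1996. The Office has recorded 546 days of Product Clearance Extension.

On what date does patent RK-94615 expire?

(a) grant + 13 years → 28 October 2009.
(b) filing + 16 years → 3 October 2009.
Later of the two: 28 October 2009.
Product Clearance Extension: 546 days (within the 1286-day cap) → +546 days → 27 April 2011.

April 27, 2011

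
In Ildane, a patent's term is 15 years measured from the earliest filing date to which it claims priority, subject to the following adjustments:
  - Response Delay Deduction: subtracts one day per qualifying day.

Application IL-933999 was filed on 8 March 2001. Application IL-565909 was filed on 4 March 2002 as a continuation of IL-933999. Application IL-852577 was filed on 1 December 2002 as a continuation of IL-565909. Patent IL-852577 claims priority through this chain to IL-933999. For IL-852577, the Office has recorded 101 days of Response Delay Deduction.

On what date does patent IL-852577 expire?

November 28, 2015

Earliest priority filing: 8 March 2001.
Base term: 8 March 2001 + 15 years → 8 March 2016.
Response Delay Deduction: −101 days → 28 November 2015.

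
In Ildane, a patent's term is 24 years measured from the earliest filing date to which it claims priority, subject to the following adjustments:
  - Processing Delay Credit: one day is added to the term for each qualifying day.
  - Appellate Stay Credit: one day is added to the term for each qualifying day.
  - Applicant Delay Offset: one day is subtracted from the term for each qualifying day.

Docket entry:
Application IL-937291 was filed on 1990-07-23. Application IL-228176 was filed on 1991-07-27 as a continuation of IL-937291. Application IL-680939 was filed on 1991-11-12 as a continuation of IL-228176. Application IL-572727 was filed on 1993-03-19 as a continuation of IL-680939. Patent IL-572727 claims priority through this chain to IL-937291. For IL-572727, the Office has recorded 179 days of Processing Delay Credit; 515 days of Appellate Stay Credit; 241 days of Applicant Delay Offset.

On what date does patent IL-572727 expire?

Earliest priority filing: 23 July 1990.
Base term: 23 July 1990 + 24 years → 23 July 2014.
Processing Delay Credit: +179 days → 18 January 2015.
Appellate Stay Credit: +515 days → 16 June 2016.
Applicant Delay Offset: −241 days → 19 October 2015.

October 19, 2015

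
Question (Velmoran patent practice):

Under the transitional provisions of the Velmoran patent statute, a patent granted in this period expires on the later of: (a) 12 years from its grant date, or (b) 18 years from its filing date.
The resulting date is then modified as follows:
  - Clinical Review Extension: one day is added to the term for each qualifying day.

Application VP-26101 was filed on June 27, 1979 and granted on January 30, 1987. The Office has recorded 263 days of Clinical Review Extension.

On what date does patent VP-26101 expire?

October 20, 1999

(a) grant + 12 years → 30 January 1999.
(b) filing + 18 years → 27 June 1997.
Later of the two: 30 January 1999.
Clinical Review Extension: +263 days → 20 October 1999.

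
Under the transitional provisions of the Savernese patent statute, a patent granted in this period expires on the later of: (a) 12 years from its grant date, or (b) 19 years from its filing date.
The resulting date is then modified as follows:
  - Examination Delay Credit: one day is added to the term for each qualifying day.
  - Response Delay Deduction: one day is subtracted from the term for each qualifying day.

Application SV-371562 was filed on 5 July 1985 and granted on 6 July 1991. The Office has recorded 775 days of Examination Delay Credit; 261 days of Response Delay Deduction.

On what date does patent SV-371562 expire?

December 1, 2005

(a) grant + 12 years → 6 July 2003.
(b) filing + 19 years → 5 July 2004.
Later of the two: 5 July 2004.
Examination Delay Credit: +775 days → 19 August 2006.
Response Delay Deduction: −261 days → 1 December 2005.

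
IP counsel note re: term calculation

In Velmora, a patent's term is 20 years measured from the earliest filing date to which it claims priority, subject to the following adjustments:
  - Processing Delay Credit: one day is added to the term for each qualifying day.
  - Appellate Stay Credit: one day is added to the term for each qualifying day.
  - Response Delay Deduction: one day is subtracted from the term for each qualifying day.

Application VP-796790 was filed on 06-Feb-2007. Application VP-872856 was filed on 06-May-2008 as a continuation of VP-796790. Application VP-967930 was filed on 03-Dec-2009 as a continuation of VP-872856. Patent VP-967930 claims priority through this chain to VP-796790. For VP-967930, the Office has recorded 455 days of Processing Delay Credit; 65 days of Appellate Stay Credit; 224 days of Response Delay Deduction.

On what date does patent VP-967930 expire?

November 29, 2027

Earliest priority filing: 6 February 2007.
Base term: 6 February 2007 + 20 years → 6 February 2027.
Processing Delay Credit: +455 days → 6 May 2028.
Appellate Stay Credit: +65 days → 10 July 2028.
Response Delay Deduction: −224 days → 29 November 2027.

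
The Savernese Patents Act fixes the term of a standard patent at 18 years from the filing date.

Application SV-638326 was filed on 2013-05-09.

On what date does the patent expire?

Filing date + 18 years → 9 May 2031.

2031-05-09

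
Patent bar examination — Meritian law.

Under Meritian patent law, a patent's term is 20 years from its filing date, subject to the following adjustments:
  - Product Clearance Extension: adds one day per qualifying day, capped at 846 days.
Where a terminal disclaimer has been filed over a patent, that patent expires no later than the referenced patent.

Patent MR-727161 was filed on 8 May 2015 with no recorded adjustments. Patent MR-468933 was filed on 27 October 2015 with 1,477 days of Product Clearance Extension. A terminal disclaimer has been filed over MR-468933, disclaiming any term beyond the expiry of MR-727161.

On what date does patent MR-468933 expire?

2035-05-08

Natural term of MR-468933:
  Base: filing + 20 years → 27 October 2035.
  Product Clearance Extension: 1477 days claimed exceeds the 846-day cap, so +846 days → 19 February 2038.
Expiry of referenced patent MR-727161:
  Base: filing + 20 years → 8 May 2035.
Terminal disclaimer: MR-468933 expires on the earlier of 19 February 2038 and 8 May 2035.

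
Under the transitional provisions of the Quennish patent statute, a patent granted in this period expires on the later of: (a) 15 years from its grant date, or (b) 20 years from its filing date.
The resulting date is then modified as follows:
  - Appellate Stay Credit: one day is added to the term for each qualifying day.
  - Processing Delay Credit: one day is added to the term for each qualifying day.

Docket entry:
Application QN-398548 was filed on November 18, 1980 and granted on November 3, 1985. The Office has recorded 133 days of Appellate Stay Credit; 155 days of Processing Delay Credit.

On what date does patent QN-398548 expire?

(a) grant + 15 years → 3 November 2000.
(b) filing + 20 years → 18 November 2000.
Later of the two: 18 November 2000.
Appellate Stay Credit: +133 days → 31 March 2001.
Processing Delay Credit: +155 days → 2 September 2001.

September 2, 2001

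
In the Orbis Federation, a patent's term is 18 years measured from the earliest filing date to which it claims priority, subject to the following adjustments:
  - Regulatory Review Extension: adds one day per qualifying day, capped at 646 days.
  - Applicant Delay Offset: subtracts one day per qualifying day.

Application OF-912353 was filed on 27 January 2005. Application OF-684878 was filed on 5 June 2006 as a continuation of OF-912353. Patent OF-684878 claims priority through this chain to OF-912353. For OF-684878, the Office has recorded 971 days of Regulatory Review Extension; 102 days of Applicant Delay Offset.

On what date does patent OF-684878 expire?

2024-07-24

Earliest priority filing: 27 January 2005.
Base term: 27 January 2005 + 18 years → 27 January 2023.
Regulatory Review Extension: 971 days claimed exceeds the 646-day cap, so +646 days → 3 November 2024.
Applicant Delay Offset: −102 days → 24 July 2024.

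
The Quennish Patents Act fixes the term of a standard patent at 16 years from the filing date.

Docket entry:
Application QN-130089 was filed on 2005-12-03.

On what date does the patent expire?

December 3, 2021

Filing date + 16 years → 3 December 2021.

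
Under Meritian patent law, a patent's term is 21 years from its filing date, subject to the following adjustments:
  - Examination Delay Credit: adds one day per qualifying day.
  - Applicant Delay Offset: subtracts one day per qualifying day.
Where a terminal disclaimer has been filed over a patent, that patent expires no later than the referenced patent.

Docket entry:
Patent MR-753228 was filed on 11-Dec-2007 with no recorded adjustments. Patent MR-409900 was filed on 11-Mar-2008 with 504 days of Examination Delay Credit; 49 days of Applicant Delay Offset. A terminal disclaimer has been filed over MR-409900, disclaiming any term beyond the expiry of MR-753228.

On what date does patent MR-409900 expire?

Natural term of MR-409900:
  Base: filing + 21 years → 11 March 2029.
  Examination Delay Credit: +504 days → 28 July 2030.
  Applicant Delay Offset: −49 days → 9 June 2030.
Expiry of referenced patent MR-753228:
  Base: filing + 21 years → 11 December 2028.
Terminal disclaimer: MR-409900 expires on the earlier of 9 June 2030 and 11 December 2028.

December 11, 2028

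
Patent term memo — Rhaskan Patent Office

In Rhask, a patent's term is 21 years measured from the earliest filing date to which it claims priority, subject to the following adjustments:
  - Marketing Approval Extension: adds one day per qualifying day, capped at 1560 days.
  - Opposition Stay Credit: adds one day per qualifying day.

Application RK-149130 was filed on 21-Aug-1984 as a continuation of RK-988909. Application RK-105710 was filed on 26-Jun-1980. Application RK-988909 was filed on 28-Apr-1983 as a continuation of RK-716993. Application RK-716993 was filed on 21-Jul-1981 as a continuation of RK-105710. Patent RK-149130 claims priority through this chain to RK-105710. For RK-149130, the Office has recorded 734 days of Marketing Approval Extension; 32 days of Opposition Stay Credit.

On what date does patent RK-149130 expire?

Earliest priority filing: 26 June 1980.
Base term: 26 June 1980 + 21 years → 26 June 2001.
Marketing Approval Extension: 734 days (within the 1560-day cap) → +734 days → 30 June 2003.
Opposition Stay Credit: +32 days → 1 August 2003.

August 1, 2003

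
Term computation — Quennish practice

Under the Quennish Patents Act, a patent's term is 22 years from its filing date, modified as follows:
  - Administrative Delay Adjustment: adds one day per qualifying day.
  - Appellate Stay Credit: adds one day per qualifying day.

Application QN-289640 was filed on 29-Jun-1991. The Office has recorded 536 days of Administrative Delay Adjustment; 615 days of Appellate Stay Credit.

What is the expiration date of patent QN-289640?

Base term: filing date + 22 years → 29 June 2013.
Administrative Delay Adjustment: +536 days → 17 December 2014.
Appellate Stay Credit: +615 days → 23 August 2016.

August 23, 2016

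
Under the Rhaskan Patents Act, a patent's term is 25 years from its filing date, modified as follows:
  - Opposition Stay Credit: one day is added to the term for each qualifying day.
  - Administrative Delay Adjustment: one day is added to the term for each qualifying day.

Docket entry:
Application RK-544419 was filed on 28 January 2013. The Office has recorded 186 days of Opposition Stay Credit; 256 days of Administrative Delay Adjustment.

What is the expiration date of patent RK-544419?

Base term: filing date + 25 years → 28 January 2038.
Opposition Stay Credit: +186 days → 2 August 2038.
Administrative Delay Adjustment: +256 days → 15 April 2039.

2039-04-15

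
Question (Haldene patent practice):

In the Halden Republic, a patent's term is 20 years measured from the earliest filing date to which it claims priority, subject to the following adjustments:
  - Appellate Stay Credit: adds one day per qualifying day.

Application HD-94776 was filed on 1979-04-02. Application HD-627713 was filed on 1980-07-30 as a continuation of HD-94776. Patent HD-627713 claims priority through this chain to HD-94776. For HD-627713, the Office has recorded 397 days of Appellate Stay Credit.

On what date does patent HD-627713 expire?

2000-05-03

Earliest priority filing: 2 April 1979.
Base term: 2 April 1979 + 20 years → 2 April 1999.
Appellate Stay Credit: +397 days → 3 May 2000.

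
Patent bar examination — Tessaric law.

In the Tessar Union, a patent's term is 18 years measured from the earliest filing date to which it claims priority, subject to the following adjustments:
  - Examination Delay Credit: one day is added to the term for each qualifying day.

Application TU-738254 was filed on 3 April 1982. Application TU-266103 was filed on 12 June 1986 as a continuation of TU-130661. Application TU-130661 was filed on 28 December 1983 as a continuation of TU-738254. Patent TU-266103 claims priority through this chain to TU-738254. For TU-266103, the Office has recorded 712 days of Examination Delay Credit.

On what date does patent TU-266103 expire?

Earliest priority filing: 3 April 1982.
Base term: 3 April 1982 + 18 years → 3 April 2000.
Examination Delay Credit: +712 days → 16 March 2002.

2002-03-16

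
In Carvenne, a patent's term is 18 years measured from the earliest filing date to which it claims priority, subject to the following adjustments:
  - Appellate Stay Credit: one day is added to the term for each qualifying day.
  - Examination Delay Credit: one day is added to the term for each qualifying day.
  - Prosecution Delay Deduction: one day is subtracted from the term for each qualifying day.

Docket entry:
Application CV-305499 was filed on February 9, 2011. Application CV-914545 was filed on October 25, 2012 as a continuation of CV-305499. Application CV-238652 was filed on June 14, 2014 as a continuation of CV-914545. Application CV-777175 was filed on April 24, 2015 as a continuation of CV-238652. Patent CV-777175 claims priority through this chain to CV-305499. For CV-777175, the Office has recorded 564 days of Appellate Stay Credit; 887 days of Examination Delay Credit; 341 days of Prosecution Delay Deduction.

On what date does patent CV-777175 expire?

Earliest priority filing: 9 February 2011.
Base term: 9 February 2011 + 18 years → 9 February 2029.
Appellate Stay Credit: +564 days → 27 August 2030.
Examination Delay Credit: +887 days → 30 January 2033.
Prosecution Delay Deduction: −341 days → 24 February 2032.

2032-02-24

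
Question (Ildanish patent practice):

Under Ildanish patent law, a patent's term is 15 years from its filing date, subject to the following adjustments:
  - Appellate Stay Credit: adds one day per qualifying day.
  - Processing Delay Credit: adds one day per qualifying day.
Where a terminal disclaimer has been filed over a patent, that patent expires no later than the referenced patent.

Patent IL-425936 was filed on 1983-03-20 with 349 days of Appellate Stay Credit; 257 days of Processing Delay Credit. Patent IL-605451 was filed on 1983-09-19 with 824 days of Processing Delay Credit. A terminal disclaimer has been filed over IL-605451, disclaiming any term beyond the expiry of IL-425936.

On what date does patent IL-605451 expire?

November 16, 1999

Natural term of IL-605451:
  Base: filing + 15 years → 19 September 1998.
  Processing Delay Credit: +824 days → 21 December 2000.
Expiry of referenced patent IL-425936:
  Base: filing + 15 years → 20 March 1998.
  Appellate Stay Credit: +349 days → 4 March 1999.
  Processing Delay Credit: +257 days → 16 November 1999.
Terminal disclaimer: IL-605451 expires on the earlier of 21 December 2000 and 16 November 1999.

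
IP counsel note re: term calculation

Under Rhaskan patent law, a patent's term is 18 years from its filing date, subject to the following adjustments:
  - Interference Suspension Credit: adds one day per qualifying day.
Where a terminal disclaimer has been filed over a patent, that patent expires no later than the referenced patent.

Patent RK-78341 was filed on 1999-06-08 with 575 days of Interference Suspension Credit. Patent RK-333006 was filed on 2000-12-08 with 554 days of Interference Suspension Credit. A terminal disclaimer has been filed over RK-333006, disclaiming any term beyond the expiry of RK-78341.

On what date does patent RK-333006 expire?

Natural term of RK-333006:
  Base: filing + 18 years → 8 December 2018.
  Interference Suspension Credit: +554 days → 14 June 2020.
Expiry of referenced patent RK-78341:
  Base: filing + 18 years → 8 June 2017.
  Interference Suspension Credit: +575 days → 4 January 2019.
Terminal disclaimer: RK-333006 expires on the earlier of 14 June 2020 and 4 January 2019.

2019-01-04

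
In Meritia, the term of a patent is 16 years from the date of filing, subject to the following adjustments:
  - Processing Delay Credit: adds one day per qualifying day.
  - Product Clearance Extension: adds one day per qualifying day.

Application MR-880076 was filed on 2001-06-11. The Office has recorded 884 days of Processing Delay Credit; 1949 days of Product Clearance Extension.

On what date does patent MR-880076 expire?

2025-03-14

Base term: filing date + 16 years → 11 June 2017.
Processing Delay Credit: +884 days → 12 November 2019.
Product Clearance Extension: +1949 days → 14 March 2025.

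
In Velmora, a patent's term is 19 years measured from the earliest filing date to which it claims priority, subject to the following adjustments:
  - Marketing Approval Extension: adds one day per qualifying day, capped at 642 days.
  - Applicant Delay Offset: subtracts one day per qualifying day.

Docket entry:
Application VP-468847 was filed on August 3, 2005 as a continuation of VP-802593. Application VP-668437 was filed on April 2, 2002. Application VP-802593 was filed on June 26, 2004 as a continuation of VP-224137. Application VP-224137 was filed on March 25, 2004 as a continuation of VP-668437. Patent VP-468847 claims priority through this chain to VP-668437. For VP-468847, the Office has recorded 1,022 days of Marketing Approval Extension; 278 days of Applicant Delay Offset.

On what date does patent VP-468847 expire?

Earliest priority filing: 2 April 2002.
Base term: 2 April 2002 + 19 years → 2 April 2021.
Marketing Approval Extension: 1022 days claimed exceeds the 642-day cap, so +642 days → 4 January 2023.
Applicant Delay Offset: −278 days → 1 April 2022.

2022-04-01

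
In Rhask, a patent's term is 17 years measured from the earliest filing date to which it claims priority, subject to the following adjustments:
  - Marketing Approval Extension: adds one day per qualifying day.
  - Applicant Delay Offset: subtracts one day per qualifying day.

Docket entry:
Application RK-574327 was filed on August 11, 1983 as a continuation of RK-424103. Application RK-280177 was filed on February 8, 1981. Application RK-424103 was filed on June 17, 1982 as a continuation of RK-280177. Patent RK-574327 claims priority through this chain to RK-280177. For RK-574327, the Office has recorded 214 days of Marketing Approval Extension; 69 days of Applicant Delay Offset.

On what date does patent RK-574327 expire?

1998-07-03

Earliest priority filing: 8 February 1981.
Base term: 8 February 1981 + 17 years → 8 February 1998.
Marketing Approval Extension: +214 days → 10 September 1998.
Applicant Delay Offset: −69 days → 3 July 1998.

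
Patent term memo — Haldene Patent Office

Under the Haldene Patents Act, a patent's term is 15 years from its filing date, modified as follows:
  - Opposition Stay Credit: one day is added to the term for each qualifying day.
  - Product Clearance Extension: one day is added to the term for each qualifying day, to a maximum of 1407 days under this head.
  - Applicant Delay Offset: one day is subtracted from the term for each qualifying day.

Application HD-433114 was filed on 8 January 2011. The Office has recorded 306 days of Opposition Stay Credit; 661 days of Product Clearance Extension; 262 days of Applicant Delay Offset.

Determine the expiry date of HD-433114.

Base term: filing date + 15 years → 8 January 2026.
Opposition Stay Credit: +306 days → 10 November 2026.
Product Clearance Extension: 661 days (within the 1407-day cap) → +661 days → 1 September 2028.
Applicant Delay Offset: −262 days → 14 December 2027.

2027-12-14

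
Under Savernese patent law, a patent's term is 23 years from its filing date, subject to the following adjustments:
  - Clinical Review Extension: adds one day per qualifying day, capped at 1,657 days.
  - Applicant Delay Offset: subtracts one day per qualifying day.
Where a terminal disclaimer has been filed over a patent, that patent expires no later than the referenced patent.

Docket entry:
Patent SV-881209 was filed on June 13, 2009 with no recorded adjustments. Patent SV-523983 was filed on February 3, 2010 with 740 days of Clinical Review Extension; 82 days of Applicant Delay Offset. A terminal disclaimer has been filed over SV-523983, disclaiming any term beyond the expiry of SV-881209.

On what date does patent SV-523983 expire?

June 13, 2032

Natural term of SV-523983:
  Base: filing + 23 years → 3 February 2033.
  Clinical Review Extension: 740 days (within the 1657-day cap) → +740 days → 13 February 2035.
  Applicant Delay Offset: −82 days → 23 November 2034.
Expiry of referenced patent SV-881209:
  Base: filing + 23 years → 13 June 2032.
Terminal disclaimer: SV-523983 expires on the earlier of 23 November 2034 and 13 June 2032.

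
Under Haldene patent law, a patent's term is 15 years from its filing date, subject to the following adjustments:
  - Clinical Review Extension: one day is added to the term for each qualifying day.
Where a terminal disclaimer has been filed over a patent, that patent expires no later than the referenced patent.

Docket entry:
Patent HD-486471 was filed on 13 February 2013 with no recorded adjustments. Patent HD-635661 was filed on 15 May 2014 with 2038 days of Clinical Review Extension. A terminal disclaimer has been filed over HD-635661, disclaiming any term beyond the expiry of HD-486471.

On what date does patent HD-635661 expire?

Natural term of HD-635661:
  Base: filing + 15 years → 15 May 2029.
  Clinical Review Extension: +2038 days → 13 December 2034.
Expiry of referenced patent HD-486471:
  Base: filing + 15 years → 13 February 2028.
Terminal disclaimer: HD-635661 expires on the earlier of 13 December 2034 and 13 February 2028.

February 13, 2028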